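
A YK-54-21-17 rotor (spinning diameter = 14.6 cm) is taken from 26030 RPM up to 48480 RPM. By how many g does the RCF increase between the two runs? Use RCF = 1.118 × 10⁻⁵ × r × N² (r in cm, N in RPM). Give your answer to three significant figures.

r = 14.6 / 2 = 7.3 cm
RCF₁ = 1.118 × 10⁻⁵ × 7.3 × (26030)² = 1.118 × 10⁻⁵ × 7.3 × 677,560,900 ≈ 55,298.5 × g
RCF₂ = 1.118 × 10⁻⁵ × 7.3 × (48480)² = 1.118 × 10⁻⁵ × 7.3 × 2,350,310,400 ≈ 191,818.2 × g
Increase = 191,818.2 − 55,298.5 = 136,519.7

137000 g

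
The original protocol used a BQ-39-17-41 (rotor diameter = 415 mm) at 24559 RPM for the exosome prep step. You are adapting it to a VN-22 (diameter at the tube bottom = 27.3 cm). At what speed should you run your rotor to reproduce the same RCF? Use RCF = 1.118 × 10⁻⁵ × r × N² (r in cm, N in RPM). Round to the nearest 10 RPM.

≈ 30280 RPM

Original rotor: r = 415 mm / 2 = 207.5 mm = 20.75 cm
RCF_original = 1.118 × 10⁻⁵ × 20.75 × (24559)² = 1.118 × 10⁻⁵ × 20.75 × 603,144,481 ≈ 139,920.5 × g
Your rotor: r = 27.3 / 2 = 13.65 cm
139,920.5 = 1.118 × 10⁻⁵ × 13.65 × N²
N² = 139,920.5 / (15.2607 × 10⁻⁵) = 916,868,165
N ≈ √916,868,165 ≈ 30,279.8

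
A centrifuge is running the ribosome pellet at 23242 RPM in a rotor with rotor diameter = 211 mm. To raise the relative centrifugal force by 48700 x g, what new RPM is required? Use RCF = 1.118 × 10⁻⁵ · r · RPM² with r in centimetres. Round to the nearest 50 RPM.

≈ 30850 RPM

r = 211 mm / 2 = 105.5 mm = 10.55 cm
Current RCF = 1.118 × 10⁻⁵ × 10.55 × (23242)² = 1.118 × 10⁻⁵ × 10.55 × 540,190,564 ≈ 63,714.9 × g
Target RCF = 63,714.9 + 48,700 = 112,414.9 × g
N² = 112,414.9 / (11.7949 × 10⁻⁵) = 953,080,569
N ≈ √953,080,569 ≈ 30,872.0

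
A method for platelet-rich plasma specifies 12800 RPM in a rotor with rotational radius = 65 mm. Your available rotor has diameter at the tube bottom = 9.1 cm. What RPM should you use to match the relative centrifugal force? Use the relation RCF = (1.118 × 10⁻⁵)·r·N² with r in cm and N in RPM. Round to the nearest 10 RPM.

15300 RPM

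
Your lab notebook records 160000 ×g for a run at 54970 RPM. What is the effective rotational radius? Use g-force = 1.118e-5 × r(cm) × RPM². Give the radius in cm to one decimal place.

RCF = 1.118 × 10⁻⁵ × r × N²
160000 = 1.118 × 10⁻⁵ × r × (54970)²
r = 160000 / (1.118 × 10⁻⁵ × 3,021,700,900) = 160000 / 33782.62 ≈ 4.736 cm

r ≈ 4.7 cm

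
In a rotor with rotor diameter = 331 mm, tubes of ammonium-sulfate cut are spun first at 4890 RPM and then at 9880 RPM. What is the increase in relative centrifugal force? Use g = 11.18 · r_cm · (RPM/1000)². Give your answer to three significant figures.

13600 x g

r = 331 mm / 2 = 165.5 mm = 16.55 cm
RCF₁ = 11.18 × 16.55 × (4.89)² = 11.18 × 16.55 × 23.9121 ≈ 4,424.4 × g
RCF₂ = 11.18 × 16.55 × (9.88)² = 11.18 × 16.55 × 97.6144 ≈ 18,061.5 × g
Increase = 18,061.5 − 4,424.4 = 13,637.1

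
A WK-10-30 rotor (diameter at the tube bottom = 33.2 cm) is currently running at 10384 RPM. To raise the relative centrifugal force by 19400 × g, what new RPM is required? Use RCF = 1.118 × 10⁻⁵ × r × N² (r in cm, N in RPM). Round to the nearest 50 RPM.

r = 33.2 / 2 = 16.6 cm
Current RCF = 1.118 × 10⁻⁵ × 16.6 × (10384)² = 1.118 × 10⁻⁵ × 16.6 × 107,827,456 ≈ 20,011.5 × g
Target RCF = 20,011.5 + 19,400 = 39,411.5 × g
N² = 39,411.5 / (18.5588 × 10⁻⁵) = 212,360,174
N ≈ √212,360,174 ≈ 14,572.6

N₂ ≈ 14550 RPM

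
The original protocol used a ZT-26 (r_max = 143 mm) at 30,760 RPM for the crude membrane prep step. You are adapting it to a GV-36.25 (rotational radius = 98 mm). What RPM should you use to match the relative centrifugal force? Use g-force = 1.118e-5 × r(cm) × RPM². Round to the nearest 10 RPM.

37160 RPM

Original rotor: r = 143 mm = 14.3 cm
RCF_original = 1.118 × 10⁻⁵ × 14.3 × (30760)² = 1.118 × 10⁻⁵ × 14.3 × 946,177,600 ≈ 151,269.2 × g
Your rotor: r = 98 mm = 9.8 cm
151,269.2 = 1.118 × 10⁻⁵ × 9.8 × N²
N² = 151,269.2 / (10.9564 × 10⁻⁵) = 1,380,646,928
N ≈ √1,380,646,928 ≈ 37,157.1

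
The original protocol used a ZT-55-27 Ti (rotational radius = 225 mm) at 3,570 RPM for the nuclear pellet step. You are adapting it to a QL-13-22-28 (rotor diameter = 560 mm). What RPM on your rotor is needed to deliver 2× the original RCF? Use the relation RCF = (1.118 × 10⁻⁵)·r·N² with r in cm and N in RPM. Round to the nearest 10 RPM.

Original rotor: r = 225 mm = 22.5 cm
RCF_original = 1.118 × 10⁻⁵ × 22.5 × (3570)² = 1.118 × 10⁻⁵ × 22.5 × 12,744,900 ≈ 3,206 × g
Target RCF = 2 × 3,206 ≈ 6,412 × g
Your rotor: r = 560 mm / 2 = 280 mm = 28 cm
6,412 = 1.118 × 10⁻⁵ × 28 × N²
N² = 6,412 / (31.304 × 10⁻⁵) = 20,483,005
N ≈ √20,483,005 ≈ 4,525.8

4530 RPM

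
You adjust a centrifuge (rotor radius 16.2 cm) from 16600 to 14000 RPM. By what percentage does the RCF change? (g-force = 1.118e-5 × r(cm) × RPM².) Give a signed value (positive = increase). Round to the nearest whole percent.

-29%

RCF ∝ N², so the ratio is (14000/16600)² = (0.843373)² = 0.7113.
Change = 0.7113 − 1 = -0.2887 → -28.9%.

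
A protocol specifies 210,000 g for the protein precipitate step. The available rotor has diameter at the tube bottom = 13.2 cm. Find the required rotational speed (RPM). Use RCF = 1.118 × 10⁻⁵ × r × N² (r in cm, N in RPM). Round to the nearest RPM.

r = 13.2 / 2 = 6.6 cm
RCF = 1.118 × 10⁻⁵ × r × N²
210,000 = 1.118 × 10⁻⁵ × 6.6 × N²
N² = 210,000 / (7.3788 × 10⁻⁵) = 2,845,991,218
N ≈ √2,845,991,218 ≈ 53,347.8

≈ 53348 RPM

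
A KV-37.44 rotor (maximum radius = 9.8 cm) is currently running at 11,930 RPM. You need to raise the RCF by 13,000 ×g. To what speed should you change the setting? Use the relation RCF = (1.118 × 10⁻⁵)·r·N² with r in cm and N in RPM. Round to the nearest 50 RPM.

Current RCF = 1.118 × 10⁻⁵ × 9.8 × (11930)² = 1.118 × 10⁻⁵ × 9.8 × 142,324,900 ≈ 15,593.7 × g
Target RCF = 15,593.7 + 13,000 = 28,593.7 × g
N² = 28,593.7 / (10.9564 × 10⁻⁵) = 260,977,146
N ≈ √260,977,146 ≈ 16,154.8

16150 RPM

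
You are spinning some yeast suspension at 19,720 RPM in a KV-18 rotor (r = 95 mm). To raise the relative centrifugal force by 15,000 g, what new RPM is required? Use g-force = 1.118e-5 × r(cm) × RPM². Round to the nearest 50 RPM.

23000 RPM

r = 95 mm = 9.5 cm
Current RCF = 1.118 × 10⁻⁵ × 9.5 × (19720)² = 1.118 × 10⁻⁵ × 9.5 × 388,878,400 ≈ 41,302.8 × g
Target RCF = 41,302.8 + 15,000 = 56,302.8 × g
N² = 56,302.8 / (10.621 × 10⁻⁵) = 530,108,276
N ≈ √530,108,276 ≈ 23,024.1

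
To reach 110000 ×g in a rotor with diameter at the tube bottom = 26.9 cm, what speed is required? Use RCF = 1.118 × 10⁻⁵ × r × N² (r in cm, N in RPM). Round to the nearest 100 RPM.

N ≈ 27000 RPM

r = 26.9 / 2 = 13.45 cm
RCF = 1.118 × 10⁻⁵ × r × N²
110,000 = 1.118 × 10⁻⁵ × 13.45 × N²
N² = 110,000 / (15.0371 × 10⁻⁵) = 731,524,031
N ≈ √731,524,031 ≈ 27,046.7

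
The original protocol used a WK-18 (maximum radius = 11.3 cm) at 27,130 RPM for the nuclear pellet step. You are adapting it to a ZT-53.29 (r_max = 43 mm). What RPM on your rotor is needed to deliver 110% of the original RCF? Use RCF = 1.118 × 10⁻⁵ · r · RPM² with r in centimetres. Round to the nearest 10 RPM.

≈ 46130 RPM

RCF_original = 1.118 × 10⁻⁵ × 11.3 × (27130)² = 1.118 × 10⁻⁵ × 11.3 × 736,036,900 ≈ 92,986.5 × g
Target RCF = 1.1 × 92,986.5 ≈ 102,285.2 × g
Your rotor: r = 43 mm = 4.3 cm
102,285.2 = 1.118 × 10⁻⁵ × 4.3 × N²
N² = 102,285.2 / (4.8074 × 10⁻⁵) = 2,127,661,522
N ≈ √2,127,661,522 ≈ 46,126.6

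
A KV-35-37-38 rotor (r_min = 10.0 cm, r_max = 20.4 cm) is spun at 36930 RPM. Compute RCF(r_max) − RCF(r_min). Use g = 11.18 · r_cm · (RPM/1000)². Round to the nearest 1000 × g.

159000 ×g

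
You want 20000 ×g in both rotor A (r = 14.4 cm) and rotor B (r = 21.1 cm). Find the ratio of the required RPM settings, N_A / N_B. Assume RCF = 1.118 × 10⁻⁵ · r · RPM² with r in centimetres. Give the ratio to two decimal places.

At fixed RCF, N ∝ 1/√r, so N_A/N_B = √(r_B/r_A) = √(21.1/14.4) = √1.465278 = 1.2105.

1.21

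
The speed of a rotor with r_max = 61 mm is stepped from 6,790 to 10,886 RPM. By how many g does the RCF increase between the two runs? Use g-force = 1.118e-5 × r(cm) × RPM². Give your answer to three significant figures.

r = 61 mm = 6.1 cm
RCF₁ = 1.118 × 10⁻⁵ × 6.1 × (6790)² = 1.118 × 10⁻⁵ × 6.1 × 46,104,100 ≈ 3,144.2 × g
RCF₂ = 1.118 × 10⁻⁵ × 6.1 × (10886)² = 1.118 × 10⁻⁵ × 6.1 × 118,504,996 ≈ 8,081.8 × g
Increase = 8,081.8 − 3,144.2 = 4,937.6

≈ 4940 g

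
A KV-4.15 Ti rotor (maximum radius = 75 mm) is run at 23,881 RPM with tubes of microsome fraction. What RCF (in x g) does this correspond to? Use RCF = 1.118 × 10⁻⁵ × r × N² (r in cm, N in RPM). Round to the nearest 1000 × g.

RCF ≈ 48000 x g

r = 75 mm = 7.5 cm
RCF = 1.118 × 10⁻⁵ × r × N²
RCF = 1.118 × 10⁻⁵ × 7.5 × (23881)² = 1.118 × 10⁻⁵ × 7.5 × 570,302,161 ≈ 47,819.8 × g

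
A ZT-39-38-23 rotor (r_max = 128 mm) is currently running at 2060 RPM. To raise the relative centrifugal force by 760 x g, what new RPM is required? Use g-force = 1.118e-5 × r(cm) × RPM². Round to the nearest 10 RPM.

r = 128 mm = 12.8 cm
Current RCF = 1.118 × 10⁻⁵ × 12.8 × (2060)² = 1.118 × 10⁻⁵ × 12.8 × 4,243,600 ≈ 607.3 × g
Target RCF = 607.3 + 760 = 1,367.3 × g
N² = 1,367.3 / (14.3104 × 10⁻⁵) = 9,554,590
N ≈ √9,554,590 ≈ 3,091.0

3090 RPM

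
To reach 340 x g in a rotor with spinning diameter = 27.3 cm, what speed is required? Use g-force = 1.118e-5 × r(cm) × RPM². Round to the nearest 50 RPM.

r = 27.3 / 2 = 13.65 cm
340 = 1.118 × 10⁻⁵ × 13.65 × N²
N² = 340 / (15.2607 × 10⁻⁵) = 2,227,945
N ≈ √2,227,945 ≈ 1,492.6

N ≈ 1500 RPM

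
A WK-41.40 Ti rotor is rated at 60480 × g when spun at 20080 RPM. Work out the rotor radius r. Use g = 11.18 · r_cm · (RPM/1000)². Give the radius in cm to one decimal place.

60480 = 11.18 × r × (20.08)²
r = 60480 / (11.18 × 403.2064) = 60480 / 4507.848 ≈ 13.417 cm

≈ 13.4 cm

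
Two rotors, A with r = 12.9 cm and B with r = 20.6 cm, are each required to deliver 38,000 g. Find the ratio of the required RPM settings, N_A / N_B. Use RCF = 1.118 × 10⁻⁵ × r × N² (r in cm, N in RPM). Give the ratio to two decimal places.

1.26

At fixed RCF, N ∝ 1/√r, so N_A/N_B = √(r_B/r_A) = √(20.6/12.9) = √1.596899 = 1.2637.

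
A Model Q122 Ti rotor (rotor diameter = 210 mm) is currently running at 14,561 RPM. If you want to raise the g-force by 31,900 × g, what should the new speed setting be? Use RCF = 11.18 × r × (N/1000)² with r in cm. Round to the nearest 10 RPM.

r = 210 mm / 2 = 105 mm = 10.5 cm
Current RCF = 11.18 × 10.5 × (14.561)² = 11.18 × 10.5 × 212.022721 ≈ 24,889.3 × g
Target RCF = 24,889.3 + 31,900 = 56,789.3 × g
(N/1000)² = 56,789.3 / 117.39 = 483.7661
N = 1000 × √483.7661 ≈ 21,994.7

N₂ ≈ 21990 RPM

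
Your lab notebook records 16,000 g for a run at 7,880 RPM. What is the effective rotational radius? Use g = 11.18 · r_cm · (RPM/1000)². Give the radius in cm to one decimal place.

23.0 cm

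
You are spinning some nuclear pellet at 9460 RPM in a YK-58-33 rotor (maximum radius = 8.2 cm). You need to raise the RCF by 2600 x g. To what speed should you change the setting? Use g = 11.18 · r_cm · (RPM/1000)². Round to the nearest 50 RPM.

N₂ ≈ 10850 RPM

Current RCF = 11.18 × 8.2 × (9.46)² = 11.18 × 8.2 × 89.4916 ≈ 8,204.2 × g
Target RCF = 8,204.2 + 2,600 = 10,804.2 × g
(N/1000)² = 10,804.2 / 91.676 = 117.852
N = 1000 × √117.852 ≈ 10,856.0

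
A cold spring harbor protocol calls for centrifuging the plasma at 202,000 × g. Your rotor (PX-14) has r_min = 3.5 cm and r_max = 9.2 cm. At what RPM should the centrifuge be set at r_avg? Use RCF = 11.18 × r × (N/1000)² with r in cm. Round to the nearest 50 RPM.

r_avg = (3.5 + 9.2) / 2 = 6.35 cm
202,000 = 11.18 × 6.35 × (N/1000)²
(N/1000)² = 202,000 / 70.993 = 2845.351
N = 1000 × √2845.351 ≈ 53,341.8

N ≈ 53350 RPM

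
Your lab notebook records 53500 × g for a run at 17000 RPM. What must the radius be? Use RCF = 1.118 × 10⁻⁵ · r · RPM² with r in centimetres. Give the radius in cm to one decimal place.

16.6 cm

53500 = 1.118 × 10⁻⁵ × r × (17000)²
r = 53500 / (1.118 × 10⁻⁵ × 289,000,000) = 53500 / 3231.02 ≈ 16.558 cm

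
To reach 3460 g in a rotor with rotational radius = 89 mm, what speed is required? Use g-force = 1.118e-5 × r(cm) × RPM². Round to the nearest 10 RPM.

≈ 5900 RPM

r = 89 mm = 8.9 cm
RCF = 1.118 × 10⁻⁵ × r × N²
3,460 = 1.118 × 10⁻⁵ × 8.9 × N²
N² = 3,460 / (9.9502 × 10⁻⁵) = 34,773,170
N ≈ √34,773,170 ≈ 5,896.9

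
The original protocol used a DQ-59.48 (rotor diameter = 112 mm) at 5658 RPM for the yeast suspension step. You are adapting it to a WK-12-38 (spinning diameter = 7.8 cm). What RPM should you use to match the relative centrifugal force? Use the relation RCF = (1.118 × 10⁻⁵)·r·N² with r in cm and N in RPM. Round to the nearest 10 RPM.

6780 RPM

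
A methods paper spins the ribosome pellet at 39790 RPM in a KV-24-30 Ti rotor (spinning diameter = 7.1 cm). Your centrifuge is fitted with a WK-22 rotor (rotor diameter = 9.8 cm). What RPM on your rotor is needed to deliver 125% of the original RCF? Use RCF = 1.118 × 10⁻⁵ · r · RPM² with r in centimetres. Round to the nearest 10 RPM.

Original rotor: r = 7.1 / 2 = 3.55 cm
RCF_original = 1.118 × 10⁻⁵ × 3.55 × (39790)² = 1.118 × 10⁻⁵ × 3.55 × 1,583,244,100 ≈ 62,837.4 × g
Target RCF = 1.25 × 62,837.4 ≈ 78,546.8 × g
Your rotor: r = 9.8 / 2 = 4.9 cm
78,546.8 = 1.118 × 10⁻⁵ × 4.9 × N²
N² = 78,546.8 / (5.4782 × 10⁻⁵) = 1,433,806,725
N ≈ √1,433,806,725 ≈ 37,865.6

37870 RPM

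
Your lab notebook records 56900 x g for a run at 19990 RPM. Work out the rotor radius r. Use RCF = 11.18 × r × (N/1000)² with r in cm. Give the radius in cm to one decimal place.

RCF = 11.18 × r × (N/1000)²
56900 = 11.18 × r × (19.99)²
r = 56900 / (11.18 × 399.6001) = 56900 / 4467.529 ≈ 12.736 cm

r ≈ 12.7 cm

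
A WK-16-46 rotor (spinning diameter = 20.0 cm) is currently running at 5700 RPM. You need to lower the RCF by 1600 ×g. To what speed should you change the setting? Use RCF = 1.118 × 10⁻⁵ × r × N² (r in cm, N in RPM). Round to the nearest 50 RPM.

r = 20.0 / 2 = 10 cm
Current RCF = 1.118 × 10⁻⁵ × 10 × (5700)² = 1.118 × 10⁻⁵ × 10 × 32,490,000 ≈ 3,632.4 × g
Target RCF = 3,632.4 − 1,600 = 2,032.4 × g
N² = 2,032.4 / (11.18 × 10⁻⁵) = 18,178,891
N ≈ √18,178,891 ≈ 4,263.7

≈ 4250 RPM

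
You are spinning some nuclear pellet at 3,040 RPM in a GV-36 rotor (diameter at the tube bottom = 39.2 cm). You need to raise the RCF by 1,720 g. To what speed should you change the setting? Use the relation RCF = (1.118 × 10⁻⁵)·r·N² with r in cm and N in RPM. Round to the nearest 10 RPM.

r = 39.2 / 2 = 19.6 cm
Current RCF = 1.118 × 10⁻⁵ × 19.6 × (3040)² = 1.118 × 10⁻⁵ × 19.6 × 9,241,600 ≈ 2,025.1 × g
Target RCF = 2,025.1 + 1,720 = 3,745.1 × g
N² = 3,745.1 / (21.9128 × 10⁻⁵) = 17,090,924
N ≈ √17,090,924 ≈ 4,134.1

4130 RPM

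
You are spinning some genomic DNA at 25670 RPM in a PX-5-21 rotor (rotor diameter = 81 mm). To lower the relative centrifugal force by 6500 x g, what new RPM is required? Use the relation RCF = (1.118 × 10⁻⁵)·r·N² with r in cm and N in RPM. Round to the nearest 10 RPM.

r = 81 mm / 2 = 40.5 mm = 4.05 cm
Current RCF = 1.118 × 10⁻⁵ × 4.05 × (25670)² = 1.118 × 10⁻⁵ × 4.05 × 658,948,900 ≈ 29,836.5 × g
Target RCF = 29,836.5 − 6,500 = 23,336.5 × g
N² = 23,336.5 / (4.5279 × 10⁻⁵) = 515,393,450
N ≈ √515,393,450 ≈ 22,702.3

≈ 22700 RPM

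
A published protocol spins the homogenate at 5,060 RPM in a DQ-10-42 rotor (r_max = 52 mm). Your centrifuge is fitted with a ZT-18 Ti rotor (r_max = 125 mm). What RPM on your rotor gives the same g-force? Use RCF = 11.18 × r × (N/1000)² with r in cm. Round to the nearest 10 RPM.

≈ 3260 RPM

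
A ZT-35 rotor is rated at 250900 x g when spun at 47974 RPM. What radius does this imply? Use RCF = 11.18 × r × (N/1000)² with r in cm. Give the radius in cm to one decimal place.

RCF = 11.18 × r × (N/1000)²
250900 = 11.18 × r × (47.974)²
r = 250900 / (11.18 × 2301.504676) = 250900 / 25730.82 ≈ 9.751 cm

r ≈ 9.8 cm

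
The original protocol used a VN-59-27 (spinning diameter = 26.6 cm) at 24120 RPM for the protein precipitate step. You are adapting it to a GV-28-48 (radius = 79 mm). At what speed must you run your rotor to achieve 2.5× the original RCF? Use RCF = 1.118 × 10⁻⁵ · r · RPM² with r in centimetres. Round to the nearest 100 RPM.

49500 RPM

Original rotor: r = 26.6 / 2 = 13.3 cm
RCF = 1.118 × 10⁻⁵ × r × N²
RCF_original = 1.118 × 10⁻⁵ × 13.3 × (24120)² = 1.118 × 10⁻⁵ × 13.3 × 581,774,400 ≈ 86,506.4 × g
Target RCF = 2.5 × 86,506.4 ≈ 216,266 × g
Your rotor: r = 79 mm = 7.9 cm
216,266 = 1.118 × 10⁻⁵ × 7.9 × N²
N² = 216,266 / (8.8322 × 10⁻⁵) = 2,448,608,501
N ≈ √2,448,608,501 ≈ 49,483.4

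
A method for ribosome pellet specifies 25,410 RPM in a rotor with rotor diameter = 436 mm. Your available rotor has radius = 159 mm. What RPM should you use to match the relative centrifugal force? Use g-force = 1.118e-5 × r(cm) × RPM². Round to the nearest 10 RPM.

Original rotor: r = 436 mm / 2 = 218 mm = 21.8 cm
RCF = 1.118 × 10⁻⁵ × r × N²
RCF_original = 1.118 × 10⁻⁵ × 21.8 × (25410)² = 1.118 × 10⁻⁵ × 21.8 × 645,668,100 ≈ 157,364.8 × g
Your rotor: r = 159 mm = 15.9 cm
157,364.8 = 1.118 × 10⁻⁵ × 15.9 × N²
N² = 157,364.8 / (17.7762 × 10⁻⁵) = 885,255,566
N ≈ √885,255,566 ≈ 29,753.2

≈ 29750 RPM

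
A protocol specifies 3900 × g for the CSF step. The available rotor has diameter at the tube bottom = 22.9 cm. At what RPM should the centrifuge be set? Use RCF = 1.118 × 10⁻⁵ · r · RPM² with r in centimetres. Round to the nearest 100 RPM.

r = 22.9 / 2 = 11.45 cm
3,900 = 1.118 × 10⁻⁵ × 11.45 × N²
N² = 3,900 / (12.8011 × 10⁻⁵) = 30,466,132
N ≈ √30,466,132 ≈ 5,519.6

N ≈ 5500 RPM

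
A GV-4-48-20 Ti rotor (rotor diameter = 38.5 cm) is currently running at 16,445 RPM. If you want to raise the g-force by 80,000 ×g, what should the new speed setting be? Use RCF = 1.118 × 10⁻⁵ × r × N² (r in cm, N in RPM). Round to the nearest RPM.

≈ 25341 RPM

r = 38.5 / 2 = 19.25 cm
Current RCF = 1.118 × 10⁻⁵ × 19.25 × (16445)² = 1.118 × 10⁻⁵ × 19.25 × 270,438,025 ≈ 58,202.3 × g
Target RCF = 58,202.3 + 80,000 = 138,202.3 × g
N² = 138,202.3 / (21.5215 × 10⁻⁵) = 642,159,236
N ≈ √642,159,236 ≈ 25,340.9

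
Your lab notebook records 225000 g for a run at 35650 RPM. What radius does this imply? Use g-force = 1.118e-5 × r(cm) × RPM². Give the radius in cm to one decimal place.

RCF = 1.118 × 10⁻⁵ × r × N²
225000 = 1.118 × 10⁻⁵ × r × (35650)²
r = 225000 / (1.118 × 10⁻⁵ × 1,270,922,500) = 225000 / 14208.91 ≈ 15.835 cm

≈ 15.8 cm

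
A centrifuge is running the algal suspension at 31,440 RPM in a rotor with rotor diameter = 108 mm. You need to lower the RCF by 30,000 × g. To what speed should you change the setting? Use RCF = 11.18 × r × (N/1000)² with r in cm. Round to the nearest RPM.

r = 108 mm / 2 = 54 mm = 5.4 cm
Current RCF = 11.18 × 5.4 × (31.44)² = 11.18 × 5.4 × 988.4736 ≈ 59,676.1 × g
Target RCF = 59,676.1 − 30,000 = 29,676.1 × g
(N/1000)² = 29,676.1 / 60.372 = 491.554
N = 1000 × √491.554 ≈ 22,171.0

≈ 22171 RPM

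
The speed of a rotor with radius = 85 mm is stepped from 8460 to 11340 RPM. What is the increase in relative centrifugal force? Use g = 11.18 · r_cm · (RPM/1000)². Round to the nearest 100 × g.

5400 ×g

r = 85 mm = 8.5 cm
RCF₁ = 11.18 × 8.5 × (8.46)² = 11.18 × 8.5 × 71.5716 ≈ 6,801.4 × g
RCF₂ = 11.18 × 8.5 × (11.34)² = 11.18 × 8.5 × 128.5956 ≈ 12,220.4 × g
Increase = 12,220.4 − 6,801.4 = 5,419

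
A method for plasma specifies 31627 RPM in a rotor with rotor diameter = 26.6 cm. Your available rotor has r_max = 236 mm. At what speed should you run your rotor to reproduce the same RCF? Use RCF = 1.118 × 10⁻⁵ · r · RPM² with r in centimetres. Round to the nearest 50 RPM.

23750 RPM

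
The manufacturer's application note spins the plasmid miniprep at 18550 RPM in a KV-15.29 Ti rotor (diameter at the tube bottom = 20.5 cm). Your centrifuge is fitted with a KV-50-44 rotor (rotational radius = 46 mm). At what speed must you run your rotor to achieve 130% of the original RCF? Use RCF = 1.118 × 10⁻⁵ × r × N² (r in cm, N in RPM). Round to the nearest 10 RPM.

Original rotor: r = 20.5 / 2 = 10.25 cm
RCF_original = 1.118 × 10⁻⁵ × 10.25 × (18550)² = 1.118 × 10⁻⁵ × 10.25 × 344,102,500 ≈ 39,432.4 × g
Target RCF = 1.3 × 39,432.4 ≈ 51,262.1 × g
Your rotor: r = 46 mm = 4.6 cm
51,262.1 = 1.118 × 10⁻⁵ × 4.6 × N²
N² = 51,262.1 / (5.1428 × 10⁻⁵) = 996,774,131
N ≈ √996,774,131 ≈ 31,571.7

31570 RPM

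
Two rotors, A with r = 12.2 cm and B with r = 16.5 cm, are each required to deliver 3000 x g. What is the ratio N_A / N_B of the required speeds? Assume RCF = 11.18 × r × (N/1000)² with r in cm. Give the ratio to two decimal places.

1.16

At fixed RCF, N ∝ 1/√r, so N_A/N_B = √(r_B/r_A) = √(16.5/12.2) = √1.352459 = 1.1630.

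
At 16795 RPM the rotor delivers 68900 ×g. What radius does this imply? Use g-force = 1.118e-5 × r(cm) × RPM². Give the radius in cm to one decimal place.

68900 = 1.118 × 10⁻⁵ × r × (16795)²
r = 68900 / (1.118 × 10⁻⁵ × 282,072,025) = 68900 / 3153.565 ≈ 21.848 cm

r ≈ 21.8 cm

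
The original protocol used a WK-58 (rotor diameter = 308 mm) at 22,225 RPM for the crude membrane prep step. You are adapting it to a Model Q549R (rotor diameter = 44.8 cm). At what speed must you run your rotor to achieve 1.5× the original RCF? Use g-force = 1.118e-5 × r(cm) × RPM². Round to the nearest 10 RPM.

22570 RPM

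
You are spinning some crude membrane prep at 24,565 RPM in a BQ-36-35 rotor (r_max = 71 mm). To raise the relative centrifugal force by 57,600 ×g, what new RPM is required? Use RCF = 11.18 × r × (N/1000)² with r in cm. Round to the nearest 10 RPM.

≈ 36460 RPM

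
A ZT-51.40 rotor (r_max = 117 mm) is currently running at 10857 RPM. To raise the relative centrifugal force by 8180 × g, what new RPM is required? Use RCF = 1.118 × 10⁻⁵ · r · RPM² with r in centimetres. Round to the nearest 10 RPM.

13430 RPM

r = 117 mm = 11.7 cm
Current RCF = 1.118 × 10⁻⁵ × 11.7 × (10857)² = 1.118 × 10⁻⁵ × 11.7 × 117,874,449 ≈ 15,418.7 × g
Target RCF = 15,418.7 + 8,180 = 23,598.7 × g
N² = 23,598.7 / (13.0806 × 10⁻⁵) = 180,409,920
N ≈ √180,409,920 ≈ 13,431.7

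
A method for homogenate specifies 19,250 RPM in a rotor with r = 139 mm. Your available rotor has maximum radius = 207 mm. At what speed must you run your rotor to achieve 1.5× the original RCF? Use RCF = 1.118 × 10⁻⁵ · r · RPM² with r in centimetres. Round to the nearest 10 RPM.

19320 RPM

Original rotor: r = 139 mm = 13.9 cm
RCF_original = 1.118 × 10⁻⁵ × 13.9 × (19250)² = 1.118 × 10⁻⁵ × 13.9 × 370,562,500 ≈ 57,586.2 × g
Target RCF = 1.5 × 57,586.2 ≈ 86,379.3 × g
Your rotor: r = 207 mm = 20.7 cm
86,379.3 = 1.118 × 10⁻⁵ × 20.7 × N²
N² = 86,379.3 / (23.1426 × 10⁻⁵) = 373,248,036
N ≈ √373,248,036 ≈ 19,319.6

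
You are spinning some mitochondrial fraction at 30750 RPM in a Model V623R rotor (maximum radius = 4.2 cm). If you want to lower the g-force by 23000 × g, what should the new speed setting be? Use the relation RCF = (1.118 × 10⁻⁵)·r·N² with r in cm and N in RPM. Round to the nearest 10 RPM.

≈ 21350 RPM

Current RCF = 1.118 × 10⁻⁵ × 4.2 × (30750)² = 1.118 × 10⁻⁵ × 4.2 × 945,562,500 ≈ 44,399.8 × g
Target RCF = 44,399.8 − 23,000 = 21,399.8 × g
N² = 21,399.8 / (4.6956 × 10⁻⁵) = 455,741,545
N ≈ √455,741,545 ≈ 21,348.1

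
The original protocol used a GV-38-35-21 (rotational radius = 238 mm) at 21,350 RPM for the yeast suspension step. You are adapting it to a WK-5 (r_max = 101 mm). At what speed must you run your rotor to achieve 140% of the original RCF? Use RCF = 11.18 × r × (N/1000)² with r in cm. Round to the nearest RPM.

≈ 38778 RPM

Original rotor: r = 238 mm = 23.8 cm
RCF = 11.18 × r × (N/1000)²
RCF_original = 11.18 × 23.8 × (21.35)² = 11.18 × 23.8 × 455.8225 ≈ 121,287.1 × g
Target RCF = 1.4 × 121,287.1 ≈ 169,801.9 × g
Your rotor: r = 101 mm = 10.1 cm
169,801.9 = 11.18 × 10.1 × (N/1000)²
(N/1000)² = 169,801.9 / 112.918 = 1503.763
N = 1000 × √1503.763 ≈ 38,778.4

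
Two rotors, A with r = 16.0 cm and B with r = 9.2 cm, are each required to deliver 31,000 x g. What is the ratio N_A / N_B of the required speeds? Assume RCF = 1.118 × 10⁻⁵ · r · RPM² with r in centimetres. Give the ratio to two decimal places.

0.76

At fixed RCF, N ∝ 1/√r, so N_A/N_B = √(r_B/r_A) = √(9.2/16.0) = √0.575000 = 0.7583.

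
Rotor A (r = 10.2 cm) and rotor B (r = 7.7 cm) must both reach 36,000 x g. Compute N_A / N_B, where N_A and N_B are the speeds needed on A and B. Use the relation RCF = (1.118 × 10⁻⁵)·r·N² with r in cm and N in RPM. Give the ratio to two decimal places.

0.87

At fixed RCF, N ∝ 1/√r, so N_A/N_B = √(r_B/r_A) = √(7.7/10.2) = √0.754902 = 0.8689.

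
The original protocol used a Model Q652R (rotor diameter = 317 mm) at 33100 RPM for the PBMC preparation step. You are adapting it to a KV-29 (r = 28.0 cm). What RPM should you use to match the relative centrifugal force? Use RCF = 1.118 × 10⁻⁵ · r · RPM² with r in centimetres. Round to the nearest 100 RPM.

Original rotor: r = 317 mm / 2 = 158.5 mm = 15.85 cm
RCF_original = 1.118 × 10⁻⁵ × 15.85 × (33100)² = 1.118 × 10⁻⁵ × 15.85 × 1,095,610,000 ≈ 194,145.4 × g
194,145.4 = 1.118 × 10⁻⁵ × 28 × N²
N² = 194,145.4 / (31.304 × 10⁻⁵) = 620,193,585
N ≈ √620,193,585 ≈ 24,903.7

24900 RPM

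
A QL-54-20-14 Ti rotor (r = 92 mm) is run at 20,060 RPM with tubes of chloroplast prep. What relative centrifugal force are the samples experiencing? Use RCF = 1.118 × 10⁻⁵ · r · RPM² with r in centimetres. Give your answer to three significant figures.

r = 92 mm = 9.2 cm
RCF = 1.118 × 10⁻⁵ × r × N²
RCF = 1.118 × 10⁻⁵ × 9.2 × (20060)² = 1.118 × 10⁻⁵ × 9.2 × 402,403,600 ≈ 41,389.6 × g

41400 ×g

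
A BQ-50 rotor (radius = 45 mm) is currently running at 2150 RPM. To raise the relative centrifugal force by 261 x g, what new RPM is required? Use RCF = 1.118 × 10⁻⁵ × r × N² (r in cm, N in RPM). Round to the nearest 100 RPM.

≈ 3100 RPM

r = 45 mm = 4.5 cm
Current RCF = 1.118 × 10⁻⁵ × 4.5 × (2150)² = 1.118 × 10⁻⁵ × 4.5 × 4,622,500 ≈ 232.6 × g
Target RCF = 232.6 + 261 = 493.6 × g
N² = 493.6 / (5.031 × 10⁻⁵) = 9,811,171
N ≈ √9,811,171 ≈ 3,132.3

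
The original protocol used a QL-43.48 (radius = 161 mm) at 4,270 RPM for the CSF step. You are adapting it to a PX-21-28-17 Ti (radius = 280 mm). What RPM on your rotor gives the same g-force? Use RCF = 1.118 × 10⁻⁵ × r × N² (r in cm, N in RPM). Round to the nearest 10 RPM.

3240 RPM

Original rotor: r = 161 mm = 16.1 cm
RCF_original = 1.118 × 10⁻⁵ × 16.1 × (4270)² = 1.118 × 10⁻⁵ × 16.1 × 18,232,900 ≈ 3,281.9 × g
Your rotor: r = 280 mm = 28.0 cm
3,281.9 = 1.118 × 10⁻⁵ × 28 × N²
N² = 3,281.9 / (31.304 × 10⁻⁵) = 10,483,964
N ≈ √10,483,964 ≈ 3,237.9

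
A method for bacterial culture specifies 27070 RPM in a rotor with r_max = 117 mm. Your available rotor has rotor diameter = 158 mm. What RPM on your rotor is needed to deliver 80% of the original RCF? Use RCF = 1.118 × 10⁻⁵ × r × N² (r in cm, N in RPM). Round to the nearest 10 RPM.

Original rotor: r = 117 mm = 11.7 cm
RCF = 1.118 × 10⁻⁵ × r × N²
RCF_original = 1.118 × 10⁻⁵ × 11.7 × (27070)² = 1.118 × 10⁻⁵ × 11.7 × 732,784,900 ≈ 95,852.7 × g
Target RCF = 0.8 × 95,852.7 ≈ 76,682.2 × g
Your rotor: r = 158 mm / 2 = 79 mm = 7.9 cm
76,682.2 = 1.118 × 10⁻⁵ × 7.9 × N²
N² = 76,682.2 / (8.8322 × 10⁻⁵) = 868,211,771
N ≈ √868,211,771 ≈ 29,465.4

≈ 29470 RPM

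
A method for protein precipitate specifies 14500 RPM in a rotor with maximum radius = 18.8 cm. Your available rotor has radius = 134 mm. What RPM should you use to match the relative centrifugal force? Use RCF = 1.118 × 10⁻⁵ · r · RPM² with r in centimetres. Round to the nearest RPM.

RCF = 1.118 × 10⁻⁵ × r × N²
RCF_original = 1.118 × 10⁻⁵ × 18.8 × (14500)² = 1.118 × 10⁻⁵ × 18.8 × 210,250,000 ≈ 44,191.2 × g
Your rotor: r = 134 mm = 13.4 cm
44,191.2 = 1.118 × 10⁻⁵ × 13.4 × N²
N² = 44,191.2 / (14.9812 × 10⁻⁵) = 294,977,705
N ≈ √294,977,705 ≈ 17,174.9

17175 RPM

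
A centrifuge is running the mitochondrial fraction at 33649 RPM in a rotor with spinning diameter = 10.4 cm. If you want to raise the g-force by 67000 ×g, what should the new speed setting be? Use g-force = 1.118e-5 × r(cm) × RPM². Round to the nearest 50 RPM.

≈ 47800 RPM

r = 10.4 / 2 = 5.2 cm
Current RCF = 1.118 × 10⁻⁵ × 5.2 × (33649)² = 1.118 × 10⁻⁵ × 5.2 × 1,132,255,201 ≈ 65,824.8 × g
Target RCF = 65,824.8 + 67,000 = 132,824.8 × g
N² = 132,824.8 / (5.8136 × 10⁻⁵) = 2,284,725,471
N ≈ √2,284,725,471 ≈ 47,798.8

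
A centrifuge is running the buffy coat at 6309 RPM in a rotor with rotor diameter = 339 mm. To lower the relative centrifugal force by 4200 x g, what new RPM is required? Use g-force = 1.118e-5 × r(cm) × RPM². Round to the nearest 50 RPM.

N₂ ≈ 4200 RPM

r = 339 mm / 2 = 169.5 mm = 16.95 cm
Current RCF = 1.118 × 10⁻⁵ × 16.95 × (6309)² = 1.118 × 10⁻⁵ × 16.95 × 39,803,481 ≈ 7,542.8 × g
Target RCF = 7,542.8 − 4,200 = 3,342.8 × g
N² = 3,342.8 / (18.9501 × 10⁻⁵) = 17,640,012
N ≈ √17,640,012 ≈ 4,200.0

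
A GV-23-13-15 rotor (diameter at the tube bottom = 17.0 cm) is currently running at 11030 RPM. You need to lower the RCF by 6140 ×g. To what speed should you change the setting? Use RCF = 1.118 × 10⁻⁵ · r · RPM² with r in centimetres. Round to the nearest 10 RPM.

r = 17.0 / 2 = 8.5 cm
Current RCF = 1.118 × 10⁻⁵ × 8.5 × (11030)² = 1.118 × 10⁻⁵ × 8.5 × 121,660,900 ≈ 11,561.4 × g
Target RCF = 11,561.4 − 6,140 = 5,421.4 × g
N² = 5,421.4 / (9.503 × 10⁻⁵) = 57,049,353
N ≈ √57,049,353 ≈ 7,553.1

≈ 7550 RPM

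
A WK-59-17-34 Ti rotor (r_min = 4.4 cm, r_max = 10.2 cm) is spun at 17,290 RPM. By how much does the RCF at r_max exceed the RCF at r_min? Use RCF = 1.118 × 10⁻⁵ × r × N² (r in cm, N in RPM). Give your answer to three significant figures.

ΔRCF = 1.118 × 10⁻⁵ × (r_max − r_min) × N² = 1.118 × 10⁻⁵ × 5.8 × 298,944,100 ≈ 19,384.7

19400 × g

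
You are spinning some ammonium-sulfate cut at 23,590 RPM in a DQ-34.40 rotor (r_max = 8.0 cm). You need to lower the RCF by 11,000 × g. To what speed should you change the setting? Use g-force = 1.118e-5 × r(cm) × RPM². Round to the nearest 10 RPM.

Current RCF = 1.118 × 10⁻⁵ × 8 × (23590)² = 1.118 × 10⁻⁵ × 8 × 556,488,100 ≈ 49,772.3 × g
Target RCF = 49,772.3 − 11,000 = 38,772.3 × g
N² = 38,772.3 / (8.944 × 10⁻⁵) = 433,500,671
N ≈ √433,500,671 ≈ 20,820.7

20820 RPM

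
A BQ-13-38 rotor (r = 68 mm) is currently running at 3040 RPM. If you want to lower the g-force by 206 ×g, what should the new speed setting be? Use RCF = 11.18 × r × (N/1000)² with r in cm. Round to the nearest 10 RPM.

N₂ ≈ 2560 RPM

r = 68 mm = 6.8 cm
Current RCF = 11.18 × 6.8 × (3.04)² = 11.18 × 6.8 × 9.2416 ≈ 702.6 × g
Target RCF = 702.6 − 206 = 496.6 × g
(N/1000)² = 496.6 / 76.024 = 6.532148
N = 1000 × √6.532148 ≈ 2,555.8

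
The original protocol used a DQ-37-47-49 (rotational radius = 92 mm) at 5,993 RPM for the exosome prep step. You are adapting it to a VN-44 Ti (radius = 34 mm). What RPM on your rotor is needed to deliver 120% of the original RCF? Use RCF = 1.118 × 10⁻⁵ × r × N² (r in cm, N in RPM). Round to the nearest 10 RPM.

≈ 10800 RPM

Original rotor: r = 92 mm = 9.2 cm
RCF_original = 1.118 × 10⁻⁵ × 9.2 × (5993)² = 1.118 × 10⁻⁵ × 9.2 × 35,916,049 ≈ 3,694.2 × g
Target RCF = 1.2 × 3,694.2 ≈ 4,433 × g
Your rotor: r = 34 mm = 3.4 cm
4,433 = 1.118 × 10⁻⁵ × 3.4 × N²
N² = 4,433 / (3.8012 × 10⁻⁵) = 116,621,067
N ≈ √116,621,067 ≈ 10,799.1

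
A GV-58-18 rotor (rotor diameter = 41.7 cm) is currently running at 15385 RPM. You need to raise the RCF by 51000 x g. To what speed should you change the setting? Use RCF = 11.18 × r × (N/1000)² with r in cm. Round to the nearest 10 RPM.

≈ 21340 RPM

r = 41.7 / 2 = 20.85 cm
Current RCF = 11.18 × 20.85 × (15.385)² = 11.18 × 20.85 × 236.698225 ≈ 55,175.1 × g
Target RCF = 55,175.1 + 51,000 = 106,175.1 × g
(N/1000)² = 106,175.1 / 233.103 = 455.4858
N = 1000 × √455.4858 ≈ 21,342.1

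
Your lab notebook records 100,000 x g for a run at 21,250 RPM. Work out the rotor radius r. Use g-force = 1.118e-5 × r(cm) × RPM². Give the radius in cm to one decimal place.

19.8 cm

RCF = 1.118 × 10⁻⁵ × r × N²
100000 = 1.118 × 10⁻⁵ × r × (21250)²
r = 100000 / (1.118 × 10⁻⁵ × 451,562,500) = 100000 / 5048.469 ≈ 19.808 cm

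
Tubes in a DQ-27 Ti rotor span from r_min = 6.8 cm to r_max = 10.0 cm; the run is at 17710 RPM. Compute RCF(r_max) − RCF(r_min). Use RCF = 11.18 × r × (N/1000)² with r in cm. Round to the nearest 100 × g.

ΔRCF = 11.18 × (r_max − r_min) × (N/1000)² = 11.18 × 3.2 × 313.6441 ≈ 11,220.9

ΔRCF ≈ 11200 x g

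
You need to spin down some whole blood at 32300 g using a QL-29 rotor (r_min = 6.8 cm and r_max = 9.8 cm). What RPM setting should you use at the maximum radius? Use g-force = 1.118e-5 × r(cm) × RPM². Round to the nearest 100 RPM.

Use r_max = 9.8 cm.
RCF = 1.118 × 10⁻⁵ × r × N²
32,300 = 1.118 × 10⁻⁵ × 9.8 × N²
N² = 32,300 / (10.9564 × 10⁻⁵) = 294,804,863
N ≈ √294,804,863 ≈ 17,169.9

≈ 17200 RPM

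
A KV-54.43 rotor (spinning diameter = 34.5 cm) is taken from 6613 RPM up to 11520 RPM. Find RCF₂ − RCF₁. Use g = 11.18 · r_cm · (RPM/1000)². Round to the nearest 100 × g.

r = 34.5 / 2 = 17.25 cm
RCF₁ = 11.18 × 17.25 × (6.613)² = 11.18 × 17.25 × 43.731769 ≈ 8,433.9 × g
RCF₂ = 11.18 × 17.25 × (11.52)² = 11.18 × 17.25 × 132.7104 ≈ 25,593.9 × g
Increase = 25,593.9 − 8,433.9 = 17,160

17200 × g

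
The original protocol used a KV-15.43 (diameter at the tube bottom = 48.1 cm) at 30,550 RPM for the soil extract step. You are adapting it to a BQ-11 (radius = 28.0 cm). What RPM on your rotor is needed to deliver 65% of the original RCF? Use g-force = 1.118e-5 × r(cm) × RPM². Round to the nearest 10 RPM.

≈ 22830 RPM

Original rotor: r = 48.1 / 2 = 24.05 cm
RCF_original = 1.118 × 10⁻⁵ × 24.05 × (30550)² = 1.118 × 10⁻⁵ × 24.05 × 933,302,500 ≈ 250,945.4 × g
Target RCF = 0.65 × 250,945.4 ≈ 163,114.5 × g
163,114.5 = 1.118 × 10⁻⁵ × 28 × N²
N² = 163,114.5 / (31.304 × 10⁻⁵) = 521,065,998
N ≈ √521,065,998 ≈ 22,826.9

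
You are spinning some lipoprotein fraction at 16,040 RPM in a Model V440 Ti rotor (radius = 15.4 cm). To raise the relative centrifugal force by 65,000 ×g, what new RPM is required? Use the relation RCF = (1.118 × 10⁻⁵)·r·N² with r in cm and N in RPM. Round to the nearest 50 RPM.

Current RCF = 1.118 × 10⁻⁵ × 15.4 × (16040)² = 1.118 × 10⁻⁵ × 15.4 × 257,281,600 ≈ 44,296.7 × g
Target RCF = 44,296.7 + 65,000 = 109,296.7 × g
N² = 109,296.7 / (17.2172 × 10⁻⁵) = 634,811,119
N ≈ √634,811,119 ≈ 25,195.5

≈ 25200 RPM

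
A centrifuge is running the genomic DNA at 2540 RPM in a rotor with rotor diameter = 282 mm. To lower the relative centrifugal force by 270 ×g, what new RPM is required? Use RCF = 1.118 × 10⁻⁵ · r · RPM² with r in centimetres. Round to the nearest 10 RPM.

r = 282 mm / 2 = 141 mm = 14.1 cm
Current RCF = 1.118 × 10⁻⁵ × 14.1 × (2540)² = 1.118 × 10⁻⁵ × 14.1 × 6,451,600 ≈ 1,017 × g
Target RCF = 1,017 − 270 = 747 × g
N² = 747 / (15.7638 × 10⁻⁵) = 4,738,705
N ≈ √4,738,705 ≈ 2,176.9

N₂ ≈ 2180 RPM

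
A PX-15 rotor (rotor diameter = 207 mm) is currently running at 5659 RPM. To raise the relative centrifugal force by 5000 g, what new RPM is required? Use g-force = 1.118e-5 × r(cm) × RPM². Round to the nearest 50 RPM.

r = 207 mm / 2 = 103.5 mm = 10.35 cm
Current RCF = 1.118 × 10⁻⁵ × 10.35 × (5659)² = 1.118 × 10⁻⁵ × 10.35 × 32,024,281 ≈ 3,705.6 × g
Target RCF = 3,705.6 + 5,000 = 8,705.6 × g
N² = 8,705.6 / (11.5713 × 10⁻⁵) = 75,234,416
N ≈ √75,234,416 ≈ 8,673.8

≈ 8650 RPM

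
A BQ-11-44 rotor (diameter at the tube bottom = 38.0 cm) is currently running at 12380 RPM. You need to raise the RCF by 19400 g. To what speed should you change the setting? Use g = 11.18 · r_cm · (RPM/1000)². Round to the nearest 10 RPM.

≈ 15640 RPM

r = 38.0 / 2 = 19 cm
Current RCF = 11.18 × 19 × (12.38)² = 11.18 × 19 × 153.2644 ≈ 32,556.4 × g
Target RCF = 32,556.4 + 19,400 = 51,956.4 × g
(N/1000)² = 51,956.4 / 212.42 = 244.5928
N = 1000 × √244.5928 ≈ 15,639.5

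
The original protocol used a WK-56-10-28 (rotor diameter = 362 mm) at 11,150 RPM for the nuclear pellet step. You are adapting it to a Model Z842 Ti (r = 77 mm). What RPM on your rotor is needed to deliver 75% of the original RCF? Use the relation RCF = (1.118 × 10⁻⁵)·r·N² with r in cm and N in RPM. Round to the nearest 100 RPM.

≈ 14800 RPM

Original rotor: r = 362 mm / 2 = 181 mm = 18.1 cm
RCF = 1.118 × 10⁻⁵ × r × N²
RCF_original = 1.118 × 10⁻⁵ × 18.1 × (11150)² = 1.118 × 10⁻⁵ × 18.1 × 124,322,500 ≈ 25,157.7 × g
Target RCF = 0.75 × 25,157.7 ≈ 18,868.3 × g
Your rotor: r = 77 mm = 7.7 cm
18,868.3 = 1.118 × 10⁻⁵ × 7.7 × N²
N² = 18,868.3 / (8.6086 × 10⁻⁵) = 219,179,658
N ≈ √219,179,658 ≈ 14,804.7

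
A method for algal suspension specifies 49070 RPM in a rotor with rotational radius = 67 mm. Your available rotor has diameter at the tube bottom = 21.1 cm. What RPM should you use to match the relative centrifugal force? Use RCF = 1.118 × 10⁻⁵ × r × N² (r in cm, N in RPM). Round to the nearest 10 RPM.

Original rotor: r = 67 mm = 6.7 cm
RCF_original = 1.118 × 10⁻⁵ × 6.7 × (49070)² = 1.118 × 10⁻⁵ × 6.7 × 2,407,864,900 ≈ 180,363.5 × g
Your rotor: r = 21.1 / 2 = 10.55 cm
180,363.5 = 1.118 × 10⁻⁵ × 10.55 × N²
N² = 180,363.5 / (11.7949 × 10⁻⁵) = 1,529,165,148
N ≈ √1,529,165,148 ≈ 39,104.5

≈ 39100 RPM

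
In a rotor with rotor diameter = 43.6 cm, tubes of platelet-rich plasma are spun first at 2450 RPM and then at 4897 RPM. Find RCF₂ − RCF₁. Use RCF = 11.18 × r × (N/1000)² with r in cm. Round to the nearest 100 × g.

≈ 4400 g

r = 43.6 / 2 = 21.8 cm
RCF₁ = 11.18 × 21.8 × (2.45)² = 11.18 × 21.8 × 6.0025 ≈ 1,463 × g
RCF₂ = 11.18 × 21.8 × (4.897)² = 11.18 × 21.8 × 23.980609 ≈ 5,844.6 × g
Increase = 5,844.6 − 1,463 = 4,381.6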